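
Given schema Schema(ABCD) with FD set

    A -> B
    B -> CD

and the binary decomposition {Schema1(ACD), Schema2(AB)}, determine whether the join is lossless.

Common attributes: Schema1 ∩ Schema2 = {A}.
Closure of {A}: A → B applies, adding B; B → CD applies, adding CD. So (A)⁺ = {ABCD}.
This closure contains every attribute of Schema1, so Schema1 ∩ Schema2 → Schema1. The join is lossless.

Yes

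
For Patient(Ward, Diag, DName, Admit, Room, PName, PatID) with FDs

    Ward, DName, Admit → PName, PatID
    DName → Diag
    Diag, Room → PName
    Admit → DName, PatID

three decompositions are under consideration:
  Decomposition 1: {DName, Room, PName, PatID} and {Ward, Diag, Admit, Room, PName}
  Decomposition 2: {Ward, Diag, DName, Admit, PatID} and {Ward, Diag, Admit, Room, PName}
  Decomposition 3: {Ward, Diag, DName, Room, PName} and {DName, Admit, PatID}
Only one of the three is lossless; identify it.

Decomposition 2

Decomposition 1: common = {Room, PName}, closure = {Room, PName} → lossy.
Decomposition 2: common = {Ward, Diag, Admit}, closure = {Ward, Diag, DName, Admit, PName, PatID} → lossless.
Decomposition 3: common = {DName}, closure = {Diag, DName} → lossy.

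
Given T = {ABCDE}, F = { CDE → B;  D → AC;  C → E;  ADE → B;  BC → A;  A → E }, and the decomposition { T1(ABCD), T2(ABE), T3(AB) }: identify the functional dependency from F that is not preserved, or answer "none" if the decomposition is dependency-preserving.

C → E

Check C → E: no single fragment contains all of {CE}, and the restricted closure of {C} across the fragments never reaches {E}.
CDE → B is preserved.
D → AC is preserved.
ADE → B is preserved.
BC → A is preserved.
A → E is preserved.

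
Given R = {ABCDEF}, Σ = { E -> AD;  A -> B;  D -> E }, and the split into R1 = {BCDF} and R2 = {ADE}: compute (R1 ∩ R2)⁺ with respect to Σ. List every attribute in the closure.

R1 ∩ R2 = {D}.
D → E applies, adding E
E → AD applies, adding A
A → B applies, adding B
Closure: {ABDE}.

ABDE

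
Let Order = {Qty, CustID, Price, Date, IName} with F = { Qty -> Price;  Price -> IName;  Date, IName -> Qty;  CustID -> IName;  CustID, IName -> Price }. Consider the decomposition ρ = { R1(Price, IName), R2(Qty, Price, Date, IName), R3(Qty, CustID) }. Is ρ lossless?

No

Chase test. Columns are Qty, CustID, Price, Date, IName; row i has aⱼ where attribute j ∈ Ri, else bᵢⱼ.
Initial tableau (one row per fragment):
  row 1: b11 b12 a3 b14 a5
  row 2: a1 b22 a3 a4 a5
  row 3: a1 a2 b33 b34 b35
Rows 2 and 3 agree on Qty; apply Qty→Price and equate their Price entries.
Rows 1 and 3 agree on Price; apply Price→IName and equate their IName entries.
No row becomes fully distinguished — the join is lossy.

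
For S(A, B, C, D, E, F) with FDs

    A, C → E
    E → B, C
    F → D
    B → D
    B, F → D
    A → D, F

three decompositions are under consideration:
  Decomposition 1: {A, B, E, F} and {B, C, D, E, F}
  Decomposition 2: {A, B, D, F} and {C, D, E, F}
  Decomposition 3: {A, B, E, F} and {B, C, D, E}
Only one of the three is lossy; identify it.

Decomposition 1: common = {B, E, F}, closure = {B, C, D, E, F} → lossless.
Decomposition 2: common = {D, F}, closure = {D, F} → lossy.
Decomposition 3: common = {B, E}, closure = {B, C, D, E} → lossless.

Decomposition 2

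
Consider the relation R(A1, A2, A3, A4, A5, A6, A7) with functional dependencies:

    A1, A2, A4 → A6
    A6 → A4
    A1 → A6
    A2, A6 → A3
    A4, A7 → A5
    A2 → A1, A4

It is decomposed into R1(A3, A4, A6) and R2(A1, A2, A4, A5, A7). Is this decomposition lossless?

Common attributes: R1 ∩ R2 = {A4}.
No dependency enlarges {A4}, so (A4)⁺ = {A4}.
The closure contains neither all of R1 = {A3, A4, A6} nor all of R2 = {A1, A2, A4, A5, A7}, so the common attributes are not a superkey of either fragment. The join is lossy.

No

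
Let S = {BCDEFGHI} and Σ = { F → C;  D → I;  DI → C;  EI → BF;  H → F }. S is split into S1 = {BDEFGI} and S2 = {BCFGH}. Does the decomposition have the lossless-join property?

Common attributes: S1 ∩ S2 = {BFG}.
Closure of {BFG}: F → C applies, adding C. So (BFG)⁺ = {BCFG}.
The closure contains neither all of S1 = {BDEFGI} nor all of S2 = {BCFGH}, so the common attributes are not a superkey of either fragment. The join is lossy.

No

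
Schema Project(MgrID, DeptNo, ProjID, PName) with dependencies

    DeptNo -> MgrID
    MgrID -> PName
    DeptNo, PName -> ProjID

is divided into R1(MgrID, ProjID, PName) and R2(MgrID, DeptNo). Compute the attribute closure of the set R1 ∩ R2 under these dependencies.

MgrID, PName

R1 ∩ R2 = {MgrID}.
MgrID → PName applies, adding PName
Closure: {MgrID, PName}.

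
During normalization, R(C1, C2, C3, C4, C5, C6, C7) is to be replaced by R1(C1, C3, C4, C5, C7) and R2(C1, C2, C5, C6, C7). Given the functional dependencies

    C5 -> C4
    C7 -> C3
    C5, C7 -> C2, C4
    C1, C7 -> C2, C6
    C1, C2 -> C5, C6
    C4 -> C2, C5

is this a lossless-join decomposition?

Common attributes: R1 ∩ R2 = {C1, C5, C7}.
Closure of {C1, C5, C7}: C5 → C4 applies, adding C4; C7 → C3 applies, adding C3; C5, C7 → C2, C4 applies, adding C2; C1, C7 → C2, C6 applies, adding C6. So (C1, C5, C7)⁺ = {C1, C2, C3, C4, C5, C6, C7}.
This closure contains every attribute of R1, so R1 ∩ R2 → R1. The join is lossless.

Yes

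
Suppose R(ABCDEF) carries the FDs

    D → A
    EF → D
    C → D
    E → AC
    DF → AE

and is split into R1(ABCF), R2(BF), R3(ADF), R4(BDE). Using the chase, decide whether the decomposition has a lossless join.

No

Chase test. Columns are ABCDEF; row i has aⱼ where attribute j ∈ Ri, else bᵢⱼ.
Initial tableau (one row per fragment):
  row 1: a1 a2 a3 b14 b15 a6
  row 2: b21 a2 b23 b24 b25 a6
  row 3: a1 b32 b33 a4 b35 a6
  row 4: b41 a2 b43 a4 a5 b46
Rows 3 and 4 agree on D; apply D→A and equate their A entries.
No row becomes fully distinguished — the join is lossy.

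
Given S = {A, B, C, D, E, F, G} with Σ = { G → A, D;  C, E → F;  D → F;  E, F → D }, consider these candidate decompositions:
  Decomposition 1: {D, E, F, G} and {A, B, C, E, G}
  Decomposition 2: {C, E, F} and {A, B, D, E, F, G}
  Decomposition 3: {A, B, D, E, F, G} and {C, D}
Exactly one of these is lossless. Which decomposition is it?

Decomposition 1: common = {E, G}, closure = {A, D, E, F, G} → lossless.
Decomposition 2: common = {E, F}, closure = {D, E, F} → lossy.
Decomposition 3: common = {D}, closure = {D, F} → lossy.

Decomposition 1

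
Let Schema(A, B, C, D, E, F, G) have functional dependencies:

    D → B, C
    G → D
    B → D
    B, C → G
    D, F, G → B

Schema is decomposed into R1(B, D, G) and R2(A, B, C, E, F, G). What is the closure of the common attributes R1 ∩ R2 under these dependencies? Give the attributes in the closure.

R1 ∩ R2 = {B, G}.
G → D applies, adding D
D → B, C applies, adding C
Closure: {B, C, D, G}.

B, C, D, G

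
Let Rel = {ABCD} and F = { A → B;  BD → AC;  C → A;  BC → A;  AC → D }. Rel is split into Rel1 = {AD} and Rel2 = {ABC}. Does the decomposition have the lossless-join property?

Common attributes: Rel1 ∩ Rel2 = {A}.
Closure of {A}: A → B applies, adding B. So (A)⁺ = {AB}.
The closure contains neither all of Rel1 = {AD} nor all of Rel2 = {ABC}, so the common attributes are not a superkey of either fragment. The join is lossy.

No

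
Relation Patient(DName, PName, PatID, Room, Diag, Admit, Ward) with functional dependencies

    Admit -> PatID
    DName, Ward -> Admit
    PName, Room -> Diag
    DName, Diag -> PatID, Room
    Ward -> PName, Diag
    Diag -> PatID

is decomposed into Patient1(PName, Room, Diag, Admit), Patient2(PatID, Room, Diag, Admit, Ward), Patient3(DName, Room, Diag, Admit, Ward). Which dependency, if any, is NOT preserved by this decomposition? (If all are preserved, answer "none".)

Ward -> PName, Diag

Check Ward → PName, Diag: no single fragment contains all of {PName, Diag, Ward}, and the restricted closure of {Ward} across the fragments never reaches {PName, Diag}.
Admit → PatID is preserved.
DName, Ward → Admit is preserved.
PName, Room → Diag is preserved.
DName, Diag → PatID, Room is preserved.
Diag → PatID is preserved.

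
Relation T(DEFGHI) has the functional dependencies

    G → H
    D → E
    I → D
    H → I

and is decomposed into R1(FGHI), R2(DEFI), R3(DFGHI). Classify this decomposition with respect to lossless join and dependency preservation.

Lossless test (chase): Rows 2 and 3 agree on D; apply D→E and equate their E entries. Rows 1 and 2 agree on I; apply I→D and equate their D entries. Rows 1 and 2 agree on D; apply D→E and equate their E entries. Row 1 is now all distinguished symbols — the join is lossless.
Dependency preservation: every FD's attributes lie within a single fragment, so each can be enforced locally — preserved.

lossless and dependency-preserving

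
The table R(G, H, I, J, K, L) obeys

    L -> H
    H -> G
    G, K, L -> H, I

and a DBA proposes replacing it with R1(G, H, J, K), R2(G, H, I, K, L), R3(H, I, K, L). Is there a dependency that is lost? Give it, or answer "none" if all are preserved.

none

L → H lies within R2.
H → G lies within R1.
G, K, L → H, I lies within R2.
Every dependency is enforceable on the fragments, so the decomposition is dependency-preserving.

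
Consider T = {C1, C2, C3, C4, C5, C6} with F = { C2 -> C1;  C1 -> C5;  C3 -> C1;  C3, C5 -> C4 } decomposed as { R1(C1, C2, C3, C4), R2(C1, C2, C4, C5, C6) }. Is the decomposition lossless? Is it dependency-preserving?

lossy but dependency-preserving

Lossless test: (C1, C2, C4)⁺ = {C1, C2, C4, C5}, which is a superkey of neither fragment — lossy.
Dependency preservation: C3, C5 → C4 is not contained in any single fragment, but the restricted closure of its left-hand side across the fragments still reaches the right-hand side; the remaining FDs each lie inside some fragment. All dependencies are preserved.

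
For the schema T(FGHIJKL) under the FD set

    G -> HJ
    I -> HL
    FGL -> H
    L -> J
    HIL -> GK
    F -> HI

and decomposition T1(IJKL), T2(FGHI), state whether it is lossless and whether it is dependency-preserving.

lossless but not dependency-preserving

Lossless test: (I)⁺ = {GHIJKL}, which contains all of one fragment — lossless.
Dependency preservation: the restricted closure of {G} across the fragments never reaches {HJ}, so G → HJ cannot be enforced without a join — not preserved.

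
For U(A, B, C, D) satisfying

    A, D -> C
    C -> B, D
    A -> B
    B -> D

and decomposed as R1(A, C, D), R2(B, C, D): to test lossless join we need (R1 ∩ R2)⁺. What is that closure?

B, C, D

R1 ∩ R2 = {C, D}.
C → B, D applies, adding B
Closure: {B, C, D}.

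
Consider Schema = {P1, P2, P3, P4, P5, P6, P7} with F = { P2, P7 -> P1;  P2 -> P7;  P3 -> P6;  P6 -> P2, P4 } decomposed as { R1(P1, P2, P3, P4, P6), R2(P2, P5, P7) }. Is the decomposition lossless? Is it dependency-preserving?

lossy but dependency-preserving

Lossless test: (P2)⁺ = {P1, P2, P7}, which is a superkey of neither fragment — lossy.
Dependency preservation: P2, P7 → P1 is not contained in any single fragment, but the restricted closure of its left-hand side across the fragments still reaches the right-hand side; the remaining FDs each lie inside some fragment. All dependencies are preserved.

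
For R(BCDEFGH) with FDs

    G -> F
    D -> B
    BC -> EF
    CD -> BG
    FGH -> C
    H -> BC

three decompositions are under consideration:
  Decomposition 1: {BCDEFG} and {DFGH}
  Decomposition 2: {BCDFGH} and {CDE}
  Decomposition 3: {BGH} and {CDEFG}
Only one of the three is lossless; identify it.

Decomposition 1: common = {DFG}, closure = {BDFG} → lossy.
Decomposition 2: common = {CD}, closure = {BCDEFG} → lossless.
Decomposition 3: common = {G}, closure = {FG} → lossy.

Decomposition 2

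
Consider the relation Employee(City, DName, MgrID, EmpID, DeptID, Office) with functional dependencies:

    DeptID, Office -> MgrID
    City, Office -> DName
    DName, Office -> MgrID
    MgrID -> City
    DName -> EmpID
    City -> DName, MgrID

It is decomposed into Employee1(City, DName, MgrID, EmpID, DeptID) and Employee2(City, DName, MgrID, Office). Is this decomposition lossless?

No

Common attributes: Employee1 ∩ Employee2 = {City, DName, MgrID}.
Closure of {City, DName, MgrID}: DName → EmpID applies, adding EmpID. So (City, DName, MgrID)⁺ = {City, DName, MgrID, EmpID}.
The closure contains neither all of Employee1 = {City, DName, MgrID, EmpID, DeptID} nor all of Employee2 = {City, DName, MgrID, Office}, so the common attributes are not a superkey of either fragment. The join is lossy.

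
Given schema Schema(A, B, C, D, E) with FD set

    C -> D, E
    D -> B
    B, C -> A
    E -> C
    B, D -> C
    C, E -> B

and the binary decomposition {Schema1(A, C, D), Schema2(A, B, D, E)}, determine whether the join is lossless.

Common attributes: Schema1 ∩ Schema2 = {A, D}.
Closure of {A, D}: D → B applies, adding B; B, D → C applies, adding C; C → D, E applies, adding E. So (A, D)⁺ = {A, B, C, D, E}.
This closure contains every attribute of Schema1, so Schema1 ∩ Schema2 → Schema1. The join is lossless.

Yes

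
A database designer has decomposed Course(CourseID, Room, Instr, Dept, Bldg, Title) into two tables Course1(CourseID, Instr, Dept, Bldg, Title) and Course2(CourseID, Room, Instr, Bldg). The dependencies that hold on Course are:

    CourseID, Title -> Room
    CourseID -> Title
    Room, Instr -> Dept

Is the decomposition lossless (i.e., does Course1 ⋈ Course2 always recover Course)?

Common attributes: Course1 ∩ Course2 = {CourseID, Instr, Bldg}.
Closure of {CourseID, Instr, Bldg}: CourseID → Title applies, adding Title; CourseID, Title → Room applies, adding Room; Room, Instr → Dept applies, adding Dept. So (CourseID, Instr, Bldg)⁺ = {CourseID, Room, Instr, Dept, Bldg, Title}.
This closure contains every attribute of Course1, so Course1 ∩ Course2 → Course1. The join is lossless.

Yes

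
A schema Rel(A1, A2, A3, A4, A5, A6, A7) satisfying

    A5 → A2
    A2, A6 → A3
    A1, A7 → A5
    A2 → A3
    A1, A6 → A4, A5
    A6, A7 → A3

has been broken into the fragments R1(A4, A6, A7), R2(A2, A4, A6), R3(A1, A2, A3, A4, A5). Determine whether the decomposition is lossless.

Chase test. Columns are A1, A2, A3, A4, A5, A6, A7; row i has aⱼ where attribute j ∈ Ri, else bᵢⱼ.
Initial tableau (one row per fragment):
  row 1: b11 b12 b13 a4 b15 a6 a7
  row 2: b21 a2 b23 a4 b25 a6 b27
  row 3: a1 a2 a3 a4 a5 b36 b37
Rows 2 and 3 agree on A2; apply A2→A3 and equate their A3 entries.
No row becomes fully distinguished — the join is lossy.

No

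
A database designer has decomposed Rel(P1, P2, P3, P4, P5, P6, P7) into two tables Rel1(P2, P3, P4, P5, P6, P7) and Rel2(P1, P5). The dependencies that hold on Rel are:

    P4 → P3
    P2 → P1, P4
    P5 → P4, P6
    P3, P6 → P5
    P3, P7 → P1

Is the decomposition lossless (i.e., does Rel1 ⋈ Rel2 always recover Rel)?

No

Common attributes: Rel1 ∩ Rel2 = {P5}.
Closure of {P5}: P5 → P4, P6 applies, adding P4, P6; P4 → P3 applies, adding P3. So (P5)⁺ = {P3, P4, P5, P6}.
The closure contains neither all of Rel1 = {P2, P3, P4, P5, P6, P7} nor all of Rel2 = {P1, P5}, so the common attributes are not a superkey of either fragment. The join is lossy.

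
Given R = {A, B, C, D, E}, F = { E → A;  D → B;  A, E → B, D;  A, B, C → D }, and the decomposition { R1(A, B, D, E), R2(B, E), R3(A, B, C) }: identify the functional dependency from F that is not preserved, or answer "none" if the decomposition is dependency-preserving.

Check A, B, C → D: no single fragment contains all of {A, B, C, D}, and the restricted closure of {A, B, C} across the fragments never reaches {D}.
E → A is preserved.
D → B is preserved.
A, E → B, D is preserved.

A, B, C → D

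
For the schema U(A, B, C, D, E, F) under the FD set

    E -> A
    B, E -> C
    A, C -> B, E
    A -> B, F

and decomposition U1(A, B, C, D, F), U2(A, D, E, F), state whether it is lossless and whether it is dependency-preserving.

Lossless test: (A, D, F)⁺ = {A, B, D, F}, which is a superkey of neither fragment — lossy.
Dependency preservation: the restricted closure of {B, E} across the fragments never reaches {C}, so B, E → C cannot be enforced without a join — not preserved.

lossy and not dependency-preserving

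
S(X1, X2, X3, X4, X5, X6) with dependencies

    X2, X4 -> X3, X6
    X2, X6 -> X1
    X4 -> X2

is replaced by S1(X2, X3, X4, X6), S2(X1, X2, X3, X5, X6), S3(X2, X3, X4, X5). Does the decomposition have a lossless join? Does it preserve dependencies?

Lossless test (chase): Rows 1 and 3 agree on X2, X4; apply X2, X4→X3, X6 and equate their X3, X6 entries. Rows 1 and 2 agree on X2, X6; apply X2, X6→X1 and equate their X1 entries. Rows 1 and 3 agree on X2, X6; apply X2, X6→X1 and equate their X1 entries. Row 3 is now all distinguished symbols — the join is lossless.
Dependency preservation: every FD's attributes lie within a single fragment, so each can be enforced locally — preserved.

lossless and dependency-preserving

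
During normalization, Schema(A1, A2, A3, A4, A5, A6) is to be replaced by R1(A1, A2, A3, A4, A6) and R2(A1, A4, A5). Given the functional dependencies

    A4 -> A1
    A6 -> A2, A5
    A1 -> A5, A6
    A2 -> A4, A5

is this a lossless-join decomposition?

Yes

Common attributes: R1 ∩ R2 = {A1, A4}.
Closure of {A1, A4}: A1 → A5, A6 applies, adding A5, A6; A6 → A2, A5 applies, adding A2. So (A1, A4)⁺ = {A1, A2, A4, A5, A6}.
This closure contains every attribute of R2, so R1 ∩ R2 → R2. The join is lossless.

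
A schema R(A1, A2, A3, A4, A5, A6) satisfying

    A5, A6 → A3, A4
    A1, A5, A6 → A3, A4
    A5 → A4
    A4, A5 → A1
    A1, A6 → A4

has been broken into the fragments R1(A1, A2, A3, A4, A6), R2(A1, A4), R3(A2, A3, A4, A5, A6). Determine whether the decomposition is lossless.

No

Chase test. Columns are A1, A2, A3, A4, A5, A6; row i has aⱼ where attribute j ∈ Ri, else bᵢⱼ.
Initial tableau (one row per fragment):
  row 1: a1 a2 a3 a4 b15 a6
  row 2: a1 b22 b23 a4 b25 b26
  row 3: b31 a2 a3 a4 a5 a6
No row becomes fully distinguished — the join is lossy.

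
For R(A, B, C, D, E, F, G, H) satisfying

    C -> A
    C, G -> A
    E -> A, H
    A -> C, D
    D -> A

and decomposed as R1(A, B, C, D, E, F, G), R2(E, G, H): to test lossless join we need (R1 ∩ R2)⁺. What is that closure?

A, C, D, E, G, H

R1 ∩ R2 = {E, G}.
E → A, H applies, adding A, H
A → C, D applies, adding C, D
Closure: {A, C, D, E, G, H}.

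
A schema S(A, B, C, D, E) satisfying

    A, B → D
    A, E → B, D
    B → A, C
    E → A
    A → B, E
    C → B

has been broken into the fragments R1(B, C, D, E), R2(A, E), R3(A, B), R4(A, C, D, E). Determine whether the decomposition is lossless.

Yes

Chase test. Columns are A, B, C, D, E; row i has aⱼ where attribute j ∈ Ri, else bᵢⱼ.
Initial tableau (one row per fragment):
  row 1: b11 a2 a3 a4 a5
  row 2: a1 b22 b23 b24 a5
  row 3: a1 a2 b33 b34 b35
  row 4: a1 b42 a3 a4 a5
Rows 2 and 4 agree on A, E; apply A, E→B, D and equate their B, D entries.
Rows 1 and 3 agree on B; apply B→A, C and equate their A, C entries.
Rows 2 and 4 agree on B; apply B→A, C and equate their A, C entries.
Rows 1 and 2 agree on A; apply A→B, E and equate their B, E entries.
Rows 1 and 3 agree on A; apply A→B, E and equate their B, E entries.
Rows 1 and 3 agree on A, B; apply A, B→D and equate their D entries.
Row 1 is now all distinguished symbols — the join is lossless.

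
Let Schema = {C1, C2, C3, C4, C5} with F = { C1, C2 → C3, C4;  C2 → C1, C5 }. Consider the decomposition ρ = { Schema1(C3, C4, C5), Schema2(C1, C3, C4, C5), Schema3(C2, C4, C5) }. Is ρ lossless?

No

Chase test. Columns are C1, C2, C3, C4, C5; row i has aⱼ where attribute j ∈ Schemai, else bᵢⱼ.
Initial tableau (one row per fragment):
  row 1: b11 b12 a3 a4 a5
  row 2: a1 b22 a3 a4 a5
  row 3: b31 a2 b33 a4 a5
No row becomes fully distinguished — the join is lossy.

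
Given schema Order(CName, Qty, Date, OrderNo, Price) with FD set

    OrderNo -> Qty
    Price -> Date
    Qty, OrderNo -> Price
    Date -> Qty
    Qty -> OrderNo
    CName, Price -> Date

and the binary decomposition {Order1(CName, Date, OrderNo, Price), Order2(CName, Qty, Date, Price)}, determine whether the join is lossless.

Common attributes: Order1 ∩ Order2 = {CName, Date, Price}.
Closure of {CName, Date, Price}: Date → Qty applies, adding Qty; Qty → OrderNo applies, adding OrderNo. So (CName, Date, Price)⁺ = {CName, Qty, Date, OrderNo, Price}.
This closure contains every attribute of Order1, so Order1 ∩ Order2 → Order1. The join is lossless.

Yes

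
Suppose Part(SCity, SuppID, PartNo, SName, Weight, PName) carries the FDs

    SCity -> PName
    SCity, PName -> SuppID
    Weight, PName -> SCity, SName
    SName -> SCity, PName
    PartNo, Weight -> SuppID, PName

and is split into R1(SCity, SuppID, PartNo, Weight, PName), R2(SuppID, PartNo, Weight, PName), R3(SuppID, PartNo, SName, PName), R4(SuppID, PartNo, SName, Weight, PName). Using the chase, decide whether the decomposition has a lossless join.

Chase test. Columns are SCity, SuppID, PartNo, SName, Weight, PName; row i has aⱼ where attribute j ∈ Ri, else bᵢⱼ.
Initial tableau (one row per fragment):
  row 1: a1 a2 a3 b14 a5 a6
  row 2: b21 a2 a3 b24 a5 a6
  row 3: b31 a2 a3 a4 b35 a6
  row 4: b41 a2 a3 a4 a5 a6
Rows 1 and 2 agree on Weight, PName; apply Weight, PName→SCity, SName and equate their SCity, SName entries.
Rows 1 and 4 agree on Weight, PName; apply Weight, PName→SCity, SName and equate their SCity, SName entries.
Rows 1 and 3 agree on SName; apply SName→SCity, PName and equate their SCity, PName entries.
Row 1 is now all distinguished symbols — the join is lossless.

Yes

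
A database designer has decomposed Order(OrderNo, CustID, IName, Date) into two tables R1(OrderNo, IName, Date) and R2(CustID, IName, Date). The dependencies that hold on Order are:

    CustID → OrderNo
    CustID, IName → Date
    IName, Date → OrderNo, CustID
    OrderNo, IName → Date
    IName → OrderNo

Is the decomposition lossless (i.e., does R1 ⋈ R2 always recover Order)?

Yes

Common attributes: R1 ∩ R2 = {IName, Date}.
Closure of {IName, Date}: IName, Date → OrderNo, CustID applies, adding OrderNo, CustID. So (IName, Date)⁺ = {OrderNo, CustID, IName, Date}.
This closure contains every attribute of R1, so R1 ∩ R2 → R1. The join is lossless.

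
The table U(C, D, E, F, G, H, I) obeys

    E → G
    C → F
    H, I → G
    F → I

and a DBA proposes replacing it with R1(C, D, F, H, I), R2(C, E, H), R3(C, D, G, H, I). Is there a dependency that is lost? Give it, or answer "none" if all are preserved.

E → G

Check E → G: no single fragment contains all of {E, G}, and the restricted closure of {E} across the fragments never reaches {G}.
C → F is preserved.
H, I → G is preserved.
F → I is preserved.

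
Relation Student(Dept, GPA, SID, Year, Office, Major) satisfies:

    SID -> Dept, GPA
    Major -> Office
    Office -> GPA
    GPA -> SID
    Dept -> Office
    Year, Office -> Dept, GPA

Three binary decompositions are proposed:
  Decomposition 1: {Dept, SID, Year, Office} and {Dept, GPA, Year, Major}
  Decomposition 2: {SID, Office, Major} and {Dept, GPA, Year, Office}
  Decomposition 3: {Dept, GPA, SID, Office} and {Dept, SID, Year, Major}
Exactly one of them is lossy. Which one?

Decomposition 2

Decomposition 1: common = {Dept, Year}, closure = {Dept, GPA, SID, Year, Office} → lossless.
Decomposition 2: common = {Office}, closure = {Dept, GPA, SID, Office} → lossy.
Decomposition 3: common = {Dept, SID}, closure = {Dept, GPA, SID, Office} → lossless.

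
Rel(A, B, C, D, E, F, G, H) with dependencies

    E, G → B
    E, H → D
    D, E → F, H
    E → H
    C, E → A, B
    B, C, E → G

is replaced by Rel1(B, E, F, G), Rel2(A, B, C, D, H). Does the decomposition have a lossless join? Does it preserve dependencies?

Lossless test: (B)⁺ = {B}, which is a superkey of neither fragment — lossy.
Dependency preservation: the restricted closure of {E, H} across the fragments never reaches {D}, so E, H → D cannot be enforced without a join — not preserved.

lossy and not dependency-preserving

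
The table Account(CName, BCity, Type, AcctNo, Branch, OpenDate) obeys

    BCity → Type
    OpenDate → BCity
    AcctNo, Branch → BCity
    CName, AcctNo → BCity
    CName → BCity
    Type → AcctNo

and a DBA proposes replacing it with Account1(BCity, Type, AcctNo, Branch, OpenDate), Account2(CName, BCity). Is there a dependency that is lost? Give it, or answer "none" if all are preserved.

none

BCity → Type lies within Account1.
OpenDate → BCity lies within Account1.
AcctNo, Branch → BCity lies within Account1.
CName, AcctNo → BCity: restricted closure across fragments reaches BCity.
CName → BCity lies within Account2.
Type → AcctNo lies within Account1.
Every dependency is enforceable on the fragments, so the decomposition is dependency-preserving.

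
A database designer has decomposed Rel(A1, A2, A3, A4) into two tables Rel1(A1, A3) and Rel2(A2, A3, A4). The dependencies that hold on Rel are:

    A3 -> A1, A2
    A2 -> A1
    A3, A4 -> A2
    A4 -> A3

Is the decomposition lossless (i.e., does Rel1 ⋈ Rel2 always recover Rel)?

Yes

Common attributes: Rel1 ∩ Rel2 = {A3}.
Closure of {A3}: A3 → A1, A2 applies, adding A1, A2. So (A3)⁺ = {A1, A2, A3}.
This closure contains every attribute of Rel1, so Rel1 ∩ Rel2 → Rel1. The join is lossless.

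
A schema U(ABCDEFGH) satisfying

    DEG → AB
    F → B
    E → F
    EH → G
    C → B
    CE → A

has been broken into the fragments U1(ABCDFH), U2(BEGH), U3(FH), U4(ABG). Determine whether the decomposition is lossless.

No

Chase test. Columns are ABCDEFGH; row i has aⱼ where attribute j ∈ Ui, else bᵢⱼ.
Initial tableau (one row per fragment):
  row 1: a1 a2 a3 a4 b15 a6 b17 a8
  row 2: b21 a2 b23 b24 a5 b26 a7 a8
  row 3: b31 b32 b33 b34 b35 a6 b37 a8
  row 4: a1 a2 b43 b44 b45 b46 a7 b48
Rows 1 and 3 agree on F; apply F→B and equate their B entries.
No row becomes fully distinguished — the join is lossy.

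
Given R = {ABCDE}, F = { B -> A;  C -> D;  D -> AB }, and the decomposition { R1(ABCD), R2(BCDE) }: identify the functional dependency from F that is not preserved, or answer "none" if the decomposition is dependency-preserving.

B → A lies within R1.
C → D lies within R1.
D → AB lies within R1.
Every dependency is enforceable on the fragments, so the decomposition is dependency-preserving.

none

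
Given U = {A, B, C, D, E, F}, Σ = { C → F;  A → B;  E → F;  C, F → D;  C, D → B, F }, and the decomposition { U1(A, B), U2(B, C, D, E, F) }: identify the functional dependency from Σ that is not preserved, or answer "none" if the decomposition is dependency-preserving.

C → F lies within U2.
A → B lies within U1.
E → F lies within U2.
C, F → D lies within U2.
C, D → B, F lies within U2.
Every dependency is enforceable on the fragments, so the decomposition is dependency-preserving.

none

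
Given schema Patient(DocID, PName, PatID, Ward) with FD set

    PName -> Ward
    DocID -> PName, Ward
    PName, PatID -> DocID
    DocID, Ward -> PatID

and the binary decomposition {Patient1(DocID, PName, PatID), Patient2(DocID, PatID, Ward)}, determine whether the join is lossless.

Yes

Common attributes: Patient1 ∩ Patient2 = {DocID, PatID}.
Closure of {DocID, PatID}: DocID → PName, Ward applies, adding PName, Ward. So (DocID, PatID)⁺ = {DocID, PName, PatID, Ward}.
This closure contains every attribute of Patient1, so Patient1 ∩ Patient2 → Patient1. The join is lossless.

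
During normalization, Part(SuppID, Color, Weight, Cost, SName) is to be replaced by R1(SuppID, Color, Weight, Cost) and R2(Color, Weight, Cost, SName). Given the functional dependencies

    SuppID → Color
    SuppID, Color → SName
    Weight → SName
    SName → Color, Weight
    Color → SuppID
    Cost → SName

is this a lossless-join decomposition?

Common attributes: R1 ∩ R2 = {Color, Weight, Cost}.
Closure of {Color, Weight, Cost}: Weight → SName applies, adding SName; Color → SuppID applies, adding SuppID. So (Color, Weight, Cost)⁺ = {SuppID, Color, Weight, Cost, SName}.
This closure contains every attribute of R1, so R1 ∩ R2 → R1. The join is lossless.

Yes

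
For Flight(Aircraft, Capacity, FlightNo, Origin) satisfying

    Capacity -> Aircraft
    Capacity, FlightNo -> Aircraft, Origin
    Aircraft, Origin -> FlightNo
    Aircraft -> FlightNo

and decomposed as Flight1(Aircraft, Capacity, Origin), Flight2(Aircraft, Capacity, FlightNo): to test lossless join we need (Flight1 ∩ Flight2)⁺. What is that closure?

Flight1 ∩ Flight2 = {Aircraft, Capacity}.
Aircraft → FlightNo applies, adding FlightNo
Capacity, FlightNo → Aircraft, Origin applies, adding Origin
Closure: {Aircraft, Capacity, FlightNo, Origin}.

Aircraft, Capacity, FlightNo, Origin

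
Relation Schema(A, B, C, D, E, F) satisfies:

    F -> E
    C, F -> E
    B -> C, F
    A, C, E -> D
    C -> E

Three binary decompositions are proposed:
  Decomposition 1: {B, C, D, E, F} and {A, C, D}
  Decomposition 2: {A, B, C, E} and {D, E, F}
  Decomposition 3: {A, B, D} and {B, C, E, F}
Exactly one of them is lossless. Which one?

Decomposition 1: common = {C, D}, closure = {C, D, E} → lossy.
Decomposition 2: common = {E}, closure = {E} → lossy.
Decomposition 3: common = {B}, closure = {B, C, E, F} → lossless.

Decomposition 3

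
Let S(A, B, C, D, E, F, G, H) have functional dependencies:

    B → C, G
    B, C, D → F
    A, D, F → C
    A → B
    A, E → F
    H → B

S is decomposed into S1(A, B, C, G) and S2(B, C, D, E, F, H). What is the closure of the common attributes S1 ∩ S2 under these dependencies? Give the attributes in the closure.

S1 ∩ S2 = {B, C}.
B → C, G applies, adding G
Closure: {B, C, G}.

B, C, G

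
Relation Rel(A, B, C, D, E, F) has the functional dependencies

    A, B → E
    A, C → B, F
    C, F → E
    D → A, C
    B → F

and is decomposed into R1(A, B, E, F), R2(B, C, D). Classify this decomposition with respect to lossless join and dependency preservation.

lossy and not dependency-preserving

Lossless test: (B)⁺ = {B, F}, which is a superkey of neither fragment — lossy.
Dependency preservation: the restricted closure of {A, C} across the fragments never reaches {B, F}, so A, C → B, F cannot be enforced without a join — not preserved.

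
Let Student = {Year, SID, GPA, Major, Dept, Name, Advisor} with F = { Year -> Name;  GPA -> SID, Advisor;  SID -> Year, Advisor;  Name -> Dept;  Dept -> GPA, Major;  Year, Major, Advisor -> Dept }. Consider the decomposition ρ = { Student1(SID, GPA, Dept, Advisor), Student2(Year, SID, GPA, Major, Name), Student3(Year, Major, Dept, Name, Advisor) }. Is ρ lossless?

Chase test. Columns are Year, SID, GPA, Major, Dept, Name, Advisor; row i has aⱼ where attribute j ∈ Studenti, else bᵢⱼ.
Initial tableau (one row per fragment):
  row 1: b11 a2 a3 b14 a5 b16 a7
  row 2: a1 a2 a3 a4 b25 a6 b27
  row 3: a1 b32 b33 a4 a5 a6 a7
Rows 1 and 2 agree on GPA; apply GPA→SID, Advisor and equate their SID, Advisor entries.
Rows 1 and 2 agree on SID; apply SID→Year, Advisor and equate their Year, Advisor entries.
Rows 2 and 3 agree on Name; apply Name→Dept and equate their Dept entries.
Rows 1 and 2 agree on Dept; apply Dept→GPA, Major and equate their GPA, Major entries.
Rows 1 and 3 agree on Dept; apply Dept→GPA, Major and equate their GPA, Major entries.
Rows 1 and 2 agree on Year; apply Year→Name and equate their Name entries.
Rows 1 and 3 agree on GPA; apply GPA→SID, Advisor and equate their SID, Advisor entries.
Row 1 is now all distinguished symbols — the join is lossless.

Yes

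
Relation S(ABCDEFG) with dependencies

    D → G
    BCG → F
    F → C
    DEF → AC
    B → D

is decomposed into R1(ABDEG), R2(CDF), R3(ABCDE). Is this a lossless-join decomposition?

Chase test. Columns are ABCDEFG; row i has aⱼ where attribute j ∈ Ri, else bᵢⱼ.
Initial tableau (one row per fragment):
  row 1: a1 a2 b13 a4 a5 b16 a7
  row 2: b21 b22 a3 a4 b25 a6 b27
  row 3: a1 a2 a3 a4 a5 b36 b37
Rows 1 and 2 agree on D; apply D→G and equate their G entries.
Rows 1 and 3 agree on D; apply D→G and equate their G entries.
No row becomes fully distinguished — the join is lossy.

No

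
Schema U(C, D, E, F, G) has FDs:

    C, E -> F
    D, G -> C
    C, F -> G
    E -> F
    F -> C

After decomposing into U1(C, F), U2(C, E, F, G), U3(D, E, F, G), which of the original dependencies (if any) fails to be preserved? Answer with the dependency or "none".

Check D, G → C: no single fragment contains all of {C, D, G}, and the restricted closure of {D, G} across the fragments never reaches {C}.
C, E → F is preserved.
C, F → G is preserved.
E → F is preserved.
F → C is preserved.

D, G -> C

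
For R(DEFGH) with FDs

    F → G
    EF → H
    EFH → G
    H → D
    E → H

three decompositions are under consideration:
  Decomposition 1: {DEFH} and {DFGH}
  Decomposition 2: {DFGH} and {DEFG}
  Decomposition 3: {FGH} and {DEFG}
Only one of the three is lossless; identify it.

Decomposition 1: common = {DFH}, closure = {DFGH} → lossless.
Decomposition 2: common = {DFG}, closure = {DFG} → lossy.
Decomposition 3: common = {FG}, closure = {FG} → lossy.

Decomposition 1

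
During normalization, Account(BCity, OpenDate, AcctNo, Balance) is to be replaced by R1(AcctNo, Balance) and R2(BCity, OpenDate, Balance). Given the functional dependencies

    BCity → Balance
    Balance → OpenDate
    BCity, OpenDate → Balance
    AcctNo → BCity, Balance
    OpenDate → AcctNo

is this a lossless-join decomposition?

Common attributes: R1 ∩ R2 = {Balance}.
Closure of {Balance}: Balance → OpenDate applies, adding OpenDate; OpenDate → AcctNo applies, adding AcctNo; AcctNo → BCity, Balance applies, adding BCity. So (Balance)⁺ = {BCity, OpenDate, AcctNo, Balance}.
This closure contains every attribute of R1, so R1 ∩ R2 → R1. The join is lossless.

Yes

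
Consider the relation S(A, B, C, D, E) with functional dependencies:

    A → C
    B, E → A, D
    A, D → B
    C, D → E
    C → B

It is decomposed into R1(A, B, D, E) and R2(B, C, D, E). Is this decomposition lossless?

Yes

Common attributes: R1 ∩ R2 = {B, D, E}.
Closure of {B, D, E}: B, E → A, D applies, adding A; A → C applies, adding C. So (B, D, E)⁺ = {A, B, C, D, E}.
This closure contains every attribute of R1, so R1 ∩ R2 → R1. The join is lossless.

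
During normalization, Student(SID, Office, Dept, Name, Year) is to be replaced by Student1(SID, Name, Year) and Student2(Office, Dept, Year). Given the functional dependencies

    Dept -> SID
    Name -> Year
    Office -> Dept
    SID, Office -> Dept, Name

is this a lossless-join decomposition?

No

Common attributes: Student1 ∩ Student2 = {Year}.
No dependency enlarges {Year}, so (Year)⁺ = {Year}.
The closure contains neither all of Student1 = {SID, Name, Year} nor all of Student2 = {Office, Dept, Year}, so the common attributes are not a superkey of either fragment. The join is lossy.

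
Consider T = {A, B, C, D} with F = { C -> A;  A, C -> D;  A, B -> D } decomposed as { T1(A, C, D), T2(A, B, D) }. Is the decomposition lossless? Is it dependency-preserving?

Lossless test: (A, D)⁺ = {A, D}, which is a superkey of neither fragment — lossy.
Dependency preservation: every FD's attributes lie within a single fragment, so each can be enforced locally — preserved.

lossy but dependency-preserving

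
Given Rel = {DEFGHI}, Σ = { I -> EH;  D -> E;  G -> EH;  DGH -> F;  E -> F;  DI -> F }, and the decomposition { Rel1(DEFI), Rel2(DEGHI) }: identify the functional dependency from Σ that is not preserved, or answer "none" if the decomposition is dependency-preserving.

I → EH lies within Rel2.
D → E lies within Rel1.
G → EH lies within Rel2.
DGH → F: restricted closure across fragments reaches F.
E → F lies within Rel1.
DI → F lies within Rel1.
Every dependency is enforceable on the fragments, so the decomposition is dependency-preserving.

none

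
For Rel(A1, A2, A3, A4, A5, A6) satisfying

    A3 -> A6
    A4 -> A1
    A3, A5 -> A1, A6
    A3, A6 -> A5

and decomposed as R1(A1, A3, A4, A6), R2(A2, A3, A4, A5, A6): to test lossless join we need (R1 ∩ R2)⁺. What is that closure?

A1, A3, A4, A5, A6

R1 ∩ R2 = {A3, A4, A6}.
A4 → A1 applies, adding A1
A3, A6 → A5 applies, adding A5
Closure: {A1, A3, A4, A5, A6}.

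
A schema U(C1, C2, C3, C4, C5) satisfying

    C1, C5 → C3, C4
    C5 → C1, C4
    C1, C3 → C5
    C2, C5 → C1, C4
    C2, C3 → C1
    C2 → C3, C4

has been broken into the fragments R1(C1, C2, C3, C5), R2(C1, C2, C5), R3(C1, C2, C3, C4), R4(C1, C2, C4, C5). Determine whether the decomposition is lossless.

Yes

Chase test. Columns are C1, C2, C3, C4, C5; row i has aⱼ where attribute j ∈ Ri, else bᵢⱼ.
Initial tableau (one row per fragment):
  row 1: a1 a2 a3 b14 a5
  row 2: a1 a2 b23 b24 a5
  row 3: a1 a2 a3 a4 b35
  row 4: a1 a2 b43 a4 a5
Rows 1 and 2 agree on C1, C5; apply C1, C5→C3, C4 and equate their C3, C4 entries.
Rows 1 and 4 agree on C1, C5; apply C1, C5→C3, C4 and equate their C3, C4 entries.
Rows 1 and 3 agree on C1, C3; apply C1, C3→C5 and equate their C5 entries.
Row 1 is now all distinguished symbols — the join is lossless.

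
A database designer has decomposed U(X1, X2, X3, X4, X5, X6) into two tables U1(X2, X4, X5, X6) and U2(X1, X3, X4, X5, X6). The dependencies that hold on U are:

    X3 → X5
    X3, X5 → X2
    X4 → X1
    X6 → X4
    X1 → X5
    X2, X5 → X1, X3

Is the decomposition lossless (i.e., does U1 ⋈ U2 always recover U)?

Common attributes: U1 ∩ U2 = {X4, X5, X6}.
Closure of {X4, X5, X6}: X4 → X1 applies, adding X1. So (X4, X5, X6)⁺ = {X1, X4, X5, X6}.
The closure contains neither all of U1 = {X2, X4, X5, X6} nor all of U2 = {X1, X3, X4, X5, X6}, so the common attributes are not a superkey of either fragment. The join is lossy.

No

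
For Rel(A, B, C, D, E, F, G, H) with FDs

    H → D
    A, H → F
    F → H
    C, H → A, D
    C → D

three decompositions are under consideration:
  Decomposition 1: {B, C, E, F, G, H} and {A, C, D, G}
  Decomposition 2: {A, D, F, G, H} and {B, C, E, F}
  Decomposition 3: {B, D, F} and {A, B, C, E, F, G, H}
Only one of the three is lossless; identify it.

Decomposition 3

Decomposition 1: common = {C, G}, closure = {C, D, G} → lossy.
Decomposition 2: common = {F}, closure = {D, F, H} → lossy.
Decomposition 3: common = {B, F}, closure = {B, D, F, H} → lossless.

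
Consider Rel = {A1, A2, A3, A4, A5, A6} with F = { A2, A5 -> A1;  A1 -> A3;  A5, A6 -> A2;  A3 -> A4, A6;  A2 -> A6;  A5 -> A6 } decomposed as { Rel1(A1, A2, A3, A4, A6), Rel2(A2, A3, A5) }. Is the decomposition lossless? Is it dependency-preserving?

lossy and not dependency-preserving

Lossless test: (A2, A3)⁺ = {A2, A3, A4, A6}, which is a superkey of neither fragment — lossy.
Dependency preservation: the restricted closure of {A2, A5} across the fragments never reaches {A1}, so A2, A5 → A1 cannot be enforced without a join — not preserved.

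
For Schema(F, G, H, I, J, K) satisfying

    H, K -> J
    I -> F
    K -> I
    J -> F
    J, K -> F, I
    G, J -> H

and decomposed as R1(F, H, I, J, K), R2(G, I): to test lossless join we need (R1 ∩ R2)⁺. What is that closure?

R1 ∩ R2 = {I}.
I → F applies, adding F
Closure: {F, I}.

F, I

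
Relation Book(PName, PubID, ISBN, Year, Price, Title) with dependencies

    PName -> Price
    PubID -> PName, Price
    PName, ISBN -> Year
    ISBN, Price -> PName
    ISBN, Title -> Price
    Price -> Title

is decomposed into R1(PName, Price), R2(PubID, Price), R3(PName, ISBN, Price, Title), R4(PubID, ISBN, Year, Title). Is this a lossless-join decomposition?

Chase test. Columns are PName, PubID, ISBN, Year, Price, Title; row i has aⱼ where attribute j ∈ Ri, else bᵢⱼ.
Initial tableau (one row per fragment):
  row 1: a1 b12 b13 b14 a5 b16
  row 2: b21 a2 b23 b24 a5 b26
  row 3: a1 b32 a3 b34 a5 a6
  row 4: b41 a2 a3 a4 b45 a6
Rows 2 and 4 agree on PubID; apply PubID→PName, Price and equate their PName, Price entries.
Rows 3 and 4 agree on ISBN, Price; apply ISBN, Price→PName and equate their PName entries.
Rows 1 and 2 agree on Price; apply Price→Title and equate their Title entries.
Rows 1 and 3 agree on Price; apply Price→Title and equate their Title entries.
Rows 3 and 4 agree on PName, ISBN; apply PName, ISBN→Year and equate their Year entries.
Row 4 is now all distinguished symbols — the join is lossless.

Yes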